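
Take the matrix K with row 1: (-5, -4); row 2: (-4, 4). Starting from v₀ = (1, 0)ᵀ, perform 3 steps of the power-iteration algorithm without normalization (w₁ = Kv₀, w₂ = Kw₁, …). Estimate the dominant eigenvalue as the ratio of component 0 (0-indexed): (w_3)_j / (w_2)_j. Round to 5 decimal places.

w1 = Kv₀ = ((-5)·1 + (-4)·0; (-4)·1 + 4·0) = (-5, -4)
w2 = Kw1 = ((-5)·(-5) + (-4)·(-4); (-4)·(-5) + 4·(-4)) = (41, 4)
w3 = Kw2 = (-221, -148)
Ratio at component: -221 / 41 = -5.39024

-5.39024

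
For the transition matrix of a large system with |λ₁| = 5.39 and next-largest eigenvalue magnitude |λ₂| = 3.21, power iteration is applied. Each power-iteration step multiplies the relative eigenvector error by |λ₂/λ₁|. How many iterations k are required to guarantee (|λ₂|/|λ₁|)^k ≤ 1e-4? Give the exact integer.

18

|λ₂/λ₁| = 3.21/5.39 = 0.59555
Need k ≥ ln(1e-4) / ln(0.59555) = -9.2103 / -0.5183 ≈ 17.771
Smallest integer k satisfying the bound: 18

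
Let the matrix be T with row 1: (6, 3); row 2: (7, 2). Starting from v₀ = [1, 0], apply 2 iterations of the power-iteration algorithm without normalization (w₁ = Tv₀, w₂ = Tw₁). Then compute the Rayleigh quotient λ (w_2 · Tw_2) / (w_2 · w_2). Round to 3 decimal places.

λ ≈ 9.035

w1 = Tv₀ = (6·1 + 3·0; 7·1 + 2·0) = (6, 7)
w2 = Tw1 = (6·6 + 3·7; 7·6 + 2·7) = (57, 56)
Tw2 = (510, 511)
w2·Tw2 = 57·510 + 56·511 = 57686; w2·w2 = 57·57 + 56·56 = 6385
λ ≈ 57686/6385 = 9.035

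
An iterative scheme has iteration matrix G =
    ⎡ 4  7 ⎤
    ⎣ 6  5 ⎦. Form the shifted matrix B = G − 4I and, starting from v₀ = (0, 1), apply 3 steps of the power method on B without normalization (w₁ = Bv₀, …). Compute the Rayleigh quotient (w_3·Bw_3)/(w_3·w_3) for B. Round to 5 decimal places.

μ ≈ 3.47382

B = G − 4I has rows (0, 7); (6, 1)
w1 = Bv₀ = (7, 1)
w2 = Bw1 = (7, 43)
w3 = Bw2 = (301, 85)
Bw3 = (595, 1891)
w3·Bw3 = 339830; w3·w3 = 97826; μ ≈ 339830/97826 = 3.47382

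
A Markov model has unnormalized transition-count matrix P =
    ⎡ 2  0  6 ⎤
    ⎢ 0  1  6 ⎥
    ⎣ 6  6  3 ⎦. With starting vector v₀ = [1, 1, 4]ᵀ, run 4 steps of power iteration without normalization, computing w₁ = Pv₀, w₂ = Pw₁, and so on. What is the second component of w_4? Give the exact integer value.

22381

w1 = Pv₀ = (2·1 + 0·1 + 6·4; 0·1 + 1·1 + 6·4; 6·1 + 6·1 + 3·4) = (26, 25, 24)
w2 = Pw1 = (2·26 + 0·25 + 6·24; 0·26 + 1·25 + 6·24; 6·26 + 6·25 + 3·24) = (196, 169, 378)
w3 = Pw2 = (2660, 2437, 3324)
w4 = Pw3 = (25264, 22381, 40554)
The requested component of w4 is 22381.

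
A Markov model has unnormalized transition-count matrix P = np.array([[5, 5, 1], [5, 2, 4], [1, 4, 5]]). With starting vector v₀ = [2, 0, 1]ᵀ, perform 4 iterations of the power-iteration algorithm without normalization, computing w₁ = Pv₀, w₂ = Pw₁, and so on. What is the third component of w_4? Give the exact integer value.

w1 = Pv₀ = (11, 14, 7)
w2 = Pw1 = (132, 111, 102)
w3 = Pw2 = (1317, 1290, 1086)
w4 = Pw3 = (14121, 13509, 11907)
The requested component of w4 is 11907.

11907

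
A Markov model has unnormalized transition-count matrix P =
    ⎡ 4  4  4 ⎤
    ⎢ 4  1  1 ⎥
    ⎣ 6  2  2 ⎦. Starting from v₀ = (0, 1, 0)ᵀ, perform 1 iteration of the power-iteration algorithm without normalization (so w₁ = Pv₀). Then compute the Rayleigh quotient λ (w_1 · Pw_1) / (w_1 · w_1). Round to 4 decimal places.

λ ≈ 9.0952

w1 = Pv₀ = (4·0 + 4·1 + 4·0; 4·0 + 1·1 + 1·0; 6·0 + 2·1 + 2·0) = (4, 1, 2)
Pw1 = (28, 19, 30)
w1·Pw1 = 4·28 + 1·19 + 2·30 = 191; w1·w1 = 4·4 + 1·1 + 2·2 = 21
λ ≈ 191/21 = 9.0952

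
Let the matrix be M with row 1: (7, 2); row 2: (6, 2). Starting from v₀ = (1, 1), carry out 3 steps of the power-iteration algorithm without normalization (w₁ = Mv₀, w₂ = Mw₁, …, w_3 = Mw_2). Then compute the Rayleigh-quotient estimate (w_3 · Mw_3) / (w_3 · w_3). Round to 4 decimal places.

8.7720

w1 = Mv₀ = (9, 8)
w2 = Mw1 = (79, 70)
w3 = Mw2 = (693, 614)
Mw3 = (6079, 5386)
w3·Mw3 = 693·6079 + 614·5386 = 7519751; w3·w3 = 693·693 + 614·614 = 857245
λ ≈ 7519751/857245 = 8.7720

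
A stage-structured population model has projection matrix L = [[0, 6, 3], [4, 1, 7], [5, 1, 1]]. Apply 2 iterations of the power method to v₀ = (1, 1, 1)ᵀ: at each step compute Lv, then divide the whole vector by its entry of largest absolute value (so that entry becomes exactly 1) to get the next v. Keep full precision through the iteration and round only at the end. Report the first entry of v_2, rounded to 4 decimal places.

0.9588

Lv0 = (9.00000, 12.00000, 7.00000); divide by 12.00000 → v1 = (0.75000, 1.00000, 0.58333)
Lv1 = (7.75000, 8.08333, 5.33333); divide by 8.08333 → v2 = (0.95876, 1.00000, 0.65979)
Requested entry of v2: 93/97 = 0.9588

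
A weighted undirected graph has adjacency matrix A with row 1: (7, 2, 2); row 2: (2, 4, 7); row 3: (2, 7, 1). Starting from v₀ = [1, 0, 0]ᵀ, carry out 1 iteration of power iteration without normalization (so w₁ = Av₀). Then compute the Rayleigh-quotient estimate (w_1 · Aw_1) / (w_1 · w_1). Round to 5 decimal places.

w1 = Av₀ = (7·1 + 2·0 + 2·0; 2·1 + 4·0 + 7·0; 2·1 + 7·0 + 1·0) = (7, 2, 2)
Aw1 = (57, 36, 30)
w1·Aw1 = 7·57 + 2·36 + 2·30 = 531; w1·w1 = 7·7 + 2·2 + 2·2 = 57
λ ≈ 531/57 = 9.31579

9.31579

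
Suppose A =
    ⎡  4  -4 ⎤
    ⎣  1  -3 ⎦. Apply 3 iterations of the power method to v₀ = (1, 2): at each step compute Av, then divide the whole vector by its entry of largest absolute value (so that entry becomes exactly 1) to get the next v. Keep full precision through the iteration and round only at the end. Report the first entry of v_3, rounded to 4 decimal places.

0.9655

Av0 = (-4.00000, -5.00000); divide by -5.00000 → v1 = (0.80000, 1.00000)
Av1 = (-0.80000, -2.20000); divide by -2.20000 → v2 = (0.36364, 1.00000)
Av2 = (-2.54545, -2.63636); divide by -2.63636 → v3 = (0.96552, 1.00000)
Requested entry of v3: -28/-29 = 0.9655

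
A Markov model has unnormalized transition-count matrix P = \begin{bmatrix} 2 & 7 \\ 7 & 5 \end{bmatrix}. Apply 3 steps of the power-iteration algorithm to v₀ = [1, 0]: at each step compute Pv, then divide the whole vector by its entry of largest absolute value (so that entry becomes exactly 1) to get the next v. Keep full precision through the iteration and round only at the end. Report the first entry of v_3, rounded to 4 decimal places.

0.7289

Pv0 = (2.00000, 7.00000); divide by 7.00000 → v1 = (0.28571, 1.00000)
Pv1 = (7.57143, 7.00000); divide by 7.57143 → v2 = (1.00000, 0.92453)
Pv2 = (8.47170, 11.62264); divide by 11.62264 → v3 = (0.72890, 1.00000)
Requested entry of v3: 449/616 = 0.7289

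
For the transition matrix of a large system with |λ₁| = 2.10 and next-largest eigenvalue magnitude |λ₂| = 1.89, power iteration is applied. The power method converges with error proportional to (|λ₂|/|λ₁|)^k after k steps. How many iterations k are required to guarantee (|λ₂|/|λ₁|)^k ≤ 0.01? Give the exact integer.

44

|λ₂/λ₁| = 1.89/2.10 = 0.90000
Need k ≥ ln(0.01) / ln(0.90000) = -4.6052 / -0.1054 ≈ 43.709
Smallest integer k satisfying the bound: 44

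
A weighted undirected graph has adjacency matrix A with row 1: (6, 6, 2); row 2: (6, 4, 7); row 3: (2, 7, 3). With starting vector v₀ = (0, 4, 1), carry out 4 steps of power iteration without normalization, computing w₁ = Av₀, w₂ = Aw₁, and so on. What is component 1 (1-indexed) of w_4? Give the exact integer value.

w1 = Av₀ = (6·0 + 6·4 + 2·1; 6·0 + 4·4 + 7·1; 2·0 + 7·4 + 3·1) = (26, 23, 31)
w2 = Aw1 = (6·26 + 6·23 + 2·31; 6·26 + 4·23 + 7·31; 2·26 + 7·23 + 3·31) = (356, 465, 306)
w3 = Aw2 = (5538, 6138, 4885)
w4 = Aw3 = (79826, 91975, 68697)
The requested component of w4 is 79826.

79826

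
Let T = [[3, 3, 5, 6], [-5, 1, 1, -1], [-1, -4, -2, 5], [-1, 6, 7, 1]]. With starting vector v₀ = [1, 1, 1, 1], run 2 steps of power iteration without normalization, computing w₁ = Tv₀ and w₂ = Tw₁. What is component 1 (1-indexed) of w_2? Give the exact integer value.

107

w1 = Tv₀ = (3·1 + 3·1 + 5·1 + 6·1; (-5)·1 + 1·1 + 1·1 + (-1)·1; (-1)·1 + (-4)·1 + (-2)·1 + 5·1; (-1)·1 + 6·1 + 7·1 + 1·1) = (17, -4, -2, 13)
w2 = Tw1 = (3·17 + 3·(-4) + 5·(-2) + 6·13; (-5)·17 + 1·(-4) + 1·(-2) + (-1)·13; (-1)·17 + (-4)·(-4) + (-2)·(-2) + 5·13; (-1)·17 + 6·(-4) + 7·(-2) + 1·13) = (107, -104, 68, -42)
The requested component of w2 is 107.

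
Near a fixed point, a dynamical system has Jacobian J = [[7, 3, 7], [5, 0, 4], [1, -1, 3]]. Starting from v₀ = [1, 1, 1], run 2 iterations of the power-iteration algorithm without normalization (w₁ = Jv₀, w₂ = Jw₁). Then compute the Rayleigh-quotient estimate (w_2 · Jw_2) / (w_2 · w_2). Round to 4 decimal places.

λ ≈ 9.4006

w1 = Jv₀ = (7·1 + 3·1 + 7·1; 5·1 + 0·1 + 4·1; 1·1 + (-1)·1 + 3·1) = (17, 9, 3)
w2 = Jw1 = (7·17 + 3·9 + 7·3; 5·17 + 0·9 + 4·3; 1·17 + (-1)·9 + 3·3) = (167, 97, 17)
Jw2 = (1579, 903, 121)
w2·Jw2 = 167·1579 + 97·903 + 17·121 = 353341; w2·w2 = 167·167 + 97·97 + 17·17 = 37587
λ ≈ 353341/37587 = 9.4006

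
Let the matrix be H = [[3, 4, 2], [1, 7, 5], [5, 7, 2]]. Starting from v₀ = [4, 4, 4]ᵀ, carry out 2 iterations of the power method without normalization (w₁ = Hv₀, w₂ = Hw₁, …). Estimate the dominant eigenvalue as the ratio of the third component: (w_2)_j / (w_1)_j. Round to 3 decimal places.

λ ≈ 11.714

w1 = Hv₀ = (3·4 + 4·4 + 2·4; 1·4 + 7·4 + 5·4; 5·4 + 7·4 + 2·4) = (36, 52, 56)
w2 = Hw1 = (3·36 + 4·52 + 2·56; 1·36 + 7·52 + 5·56; 5·36 + 7·52 + 2·56) = (428, 680, 656)
Ratio at component: 656 / 56 = 11.714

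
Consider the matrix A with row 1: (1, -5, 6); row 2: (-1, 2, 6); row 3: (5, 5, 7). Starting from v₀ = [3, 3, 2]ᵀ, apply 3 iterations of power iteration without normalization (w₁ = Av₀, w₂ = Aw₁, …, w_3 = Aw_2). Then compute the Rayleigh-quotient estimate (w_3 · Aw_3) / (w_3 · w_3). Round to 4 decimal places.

11.3516

w1 = Av₀ = (1·3 + (-5)·3 + 6·2; (-1)·3 + 2·3 + 6·2; 5·3 + 5·3 + 7·2) = (0, 15, 44)
w2 = Aw1 = (1·0 + (-5)·15 + 6·44; (-1)·0 + 2·15 + 6·44; 5·0 + 5·15 + 7·44) = (189, 294, 383)
w3 = Aw2 = (1017, 2697, 5096)
Aw3 = (18108, 34953, 54242)
w3·Aw3 = 1017·18108 + 2697·34953 + 5096·54242 = 389101309; w3·w3 = 1017·1017 + 2697·2697 + 5096·5096 = 34277314
λ ≈ 389101309/34277314 = 11.3516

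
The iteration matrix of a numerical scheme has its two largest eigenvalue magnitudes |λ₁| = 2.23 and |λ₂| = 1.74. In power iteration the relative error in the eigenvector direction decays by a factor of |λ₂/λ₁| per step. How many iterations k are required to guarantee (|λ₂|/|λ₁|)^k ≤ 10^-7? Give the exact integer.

|λ₂/λ₁| = 1.74/2.23 = 0.78027
Need k ≥ ln(10^-7) / ln(0.78027) = -16.1181 / -0.2481 ≈ 64.962
Smallest integer k satisfying the bound: 65

65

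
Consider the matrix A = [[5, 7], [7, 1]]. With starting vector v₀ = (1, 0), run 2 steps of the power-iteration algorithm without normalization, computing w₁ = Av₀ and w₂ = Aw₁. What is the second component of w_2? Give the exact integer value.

42

w1 = Av₀ = (5·1 + 7·0; 7·1 + 1·0) = (5, 7)
w2 = Aw1 = (5·5 + 7·7; 7·5 + 1·7) = (74, 42)
The requested component of w2 is 42.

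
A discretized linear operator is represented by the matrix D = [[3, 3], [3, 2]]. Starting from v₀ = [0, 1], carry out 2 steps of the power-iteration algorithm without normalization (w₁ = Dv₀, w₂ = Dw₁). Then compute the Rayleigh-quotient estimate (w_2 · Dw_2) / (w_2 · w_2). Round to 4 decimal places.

5.5406

w1 = Dv₀ = (3·0 + 3·1; 3·0 + 2·1) = (3, 2)
w2 = Dw1 = (3·3 + 3·2; 3·3 + 2·2) = (15, 13)
Dw2 = (84, 71)
w2·Dw2 = 15·84 + 13·71 = 2183; w2·w2 = 15·15 + 13·13 = 394
λ ≈ 2183/394 = 5.5406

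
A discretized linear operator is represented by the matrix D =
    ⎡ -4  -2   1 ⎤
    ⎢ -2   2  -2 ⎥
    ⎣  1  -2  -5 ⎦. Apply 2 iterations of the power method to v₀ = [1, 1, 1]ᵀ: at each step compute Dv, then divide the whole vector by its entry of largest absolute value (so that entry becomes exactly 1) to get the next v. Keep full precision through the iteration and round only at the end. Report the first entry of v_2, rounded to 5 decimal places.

Dv0 = (-5.000000, -2.000000, -6.000000); divide by -6.000000 → v1 = (0.833333, 0.333333, 1.000000)
Dv1 = (-3.000000, -3.000000, -4.833333); divide by -4.833333 → v2 = (0.620690, 0.620690, 1.000000)
Requested entry of v2: 18/29 = 0.62069

0.62069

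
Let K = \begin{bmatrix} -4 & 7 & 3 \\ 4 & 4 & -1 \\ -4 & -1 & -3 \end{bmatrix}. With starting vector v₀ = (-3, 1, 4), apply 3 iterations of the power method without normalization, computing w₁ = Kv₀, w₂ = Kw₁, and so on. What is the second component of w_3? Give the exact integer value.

w1 = Kv₀ = (31, -12, -1)
w2 = Kw1 = (-211, 77, -109)
w3 = Kw2 = (1056, -427, 1094)
The requested component of w3 is -427.

-427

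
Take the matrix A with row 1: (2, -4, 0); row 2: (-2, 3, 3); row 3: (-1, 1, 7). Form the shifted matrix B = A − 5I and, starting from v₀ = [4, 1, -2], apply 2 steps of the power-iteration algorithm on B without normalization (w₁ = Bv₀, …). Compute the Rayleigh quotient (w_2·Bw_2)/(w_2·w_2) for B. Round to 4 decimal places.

μ ≈ -4.8443

B = A − 5I has rows (-3, -4, 0); (-2, -2, 3); (-1, 1, 2)
w1 = Bv₀ = ((-3)·4 + (-4)·1 + 0·(-2); (-2)·4 + (-2)·1 + 3·(-2); (-1)·4 + 1·1 + 2·(-2)) = (-16, -16, -7)
w2 = Bw1 = ((-3)·(-16) + (-4)·(-16) + 0·(-7); (-2)·(-16) + (-2)·(-16) + 3·(-7); (-1)·(-16) + 1·(-16) + 2·(-7)) = (112, 43, -14)
Bw2 = (-508, -352, -97)
w2·Bw2 = -70674; w2·w2 = 14589; μ ≈ -70674/14589 = -4.8443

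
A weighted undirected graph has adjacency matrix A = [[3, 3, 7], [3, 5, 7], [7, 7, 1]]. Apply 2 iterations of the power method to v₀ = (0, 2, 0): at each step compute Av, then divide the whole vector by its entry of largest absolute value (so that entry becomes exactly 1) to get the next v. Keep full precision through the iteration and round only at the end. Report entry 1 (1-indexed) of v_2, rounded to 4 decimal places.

0.8795

Av0 = (6.00000, 10.00000, 14.00000); divide by 14.00000 → v1 = (0.42857, 0.71429, 1.00000)
Av1 = (10.42857, 11.85714, 9.00000); divide by 11.85714 → v2 = (0.87952, 1.00000, 0.75904)
Requested entry of v2: 146/166 = 0.8795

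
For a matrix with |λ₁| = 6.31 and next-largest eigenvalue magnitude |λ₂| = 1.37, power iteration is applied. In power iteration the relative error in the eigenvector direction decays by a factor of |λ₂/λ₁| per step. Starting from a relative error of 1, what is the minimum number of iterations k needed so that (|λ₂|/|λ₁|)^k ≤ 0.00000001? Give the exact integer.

|λ₂/λ₁| = 1.37/6.31 = 0.21712
Need k ≥ ln(0.00000001) / ln(0.21712) = -18.4207 / -1.5273 ≈ 12.061
Smallest integer k satisfying the bound: 13

13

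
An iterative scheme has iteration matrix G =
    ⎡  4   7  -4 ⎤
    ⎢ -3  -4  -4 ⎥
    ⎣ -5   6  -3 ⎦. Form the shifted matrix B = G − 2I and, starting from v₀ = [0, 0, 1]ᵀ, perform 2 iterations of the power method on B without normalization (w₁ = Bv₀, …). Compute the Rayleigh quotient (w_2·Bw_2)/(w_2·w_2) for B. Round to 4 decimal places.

-4.8831

B = G − 2I has rows (2, 7, -4); (-3, -6, -4); (-5, 6, -5)
w1 = Bv₀ = (-4, -4, -5)
w2 = Bw1 = (-16, 56, 21)
Bw2 = (276, -372, 311)
w2·Bw2 = -18717; w2·w2 = 3833; μ ≈ -18717/3833 = -4.8831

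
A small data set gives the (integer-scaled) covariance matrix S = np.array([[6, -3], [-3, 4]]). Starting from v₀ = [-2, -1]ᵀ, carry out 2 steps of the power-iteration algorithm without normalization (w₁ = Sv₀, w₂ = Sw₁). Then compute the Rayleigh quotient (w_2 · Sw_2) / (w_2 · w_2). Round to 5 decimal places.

w1 = Sv₀ = (6·(-2) + (-3)·(-1); (-3)·(-2) + 4·(-1)) = (-9, 2)
w2 = Sw1 = (6·(-9) + (-3)·2; (-3)·(-9) + 4·2) = (-60, 35)
Sw2 = (-465, 320)
w2·Sw2 = (-60)·(-465) + 35·320 = 39100; w2·w2 = (-60)·(-60) + 35·35 = 4825
λ ≈ 39100/4825 = 8.10363

λ ≈ 8.10363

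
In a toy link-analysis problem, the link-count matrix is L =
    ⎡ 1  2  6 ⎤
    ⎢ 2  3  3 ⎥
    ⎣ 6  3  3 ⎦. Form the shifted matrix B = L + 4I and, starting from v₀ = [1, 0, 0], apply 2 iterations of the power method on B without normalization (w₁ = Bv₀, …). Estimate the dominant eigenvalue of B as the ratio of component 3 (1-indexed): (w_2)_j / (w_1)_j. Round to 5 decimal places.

13.00000

B = L + 4I has rows (5, 2, 6); (2, 7, 3); (6, 3, 7)
w1 = Bv₀ = (5, 2, 6)
w2 = Bw1 = (65, 42, 78)
Ratio: 78/6 = 13.00000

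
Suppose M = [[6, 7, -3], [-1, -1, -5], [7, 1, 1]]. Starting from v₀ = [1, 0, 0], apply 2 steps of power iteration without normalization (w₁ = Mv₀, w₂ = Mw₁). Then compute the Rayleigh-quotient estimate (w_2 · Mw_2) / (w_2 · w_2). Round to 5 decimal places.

w1 = Mv₀ = (6·1 + 7·0 + (-3)·0; (-1)·1 + (-1)·0 + (-5)·0; 7·1 + 1·0 + 1·0) = (6, -1, 7)
w2 = Mw1 = (6·6 + 7·(-1) + (-3)·7; (-1)·6 + (-1)·(-1) + (-5)·7; 7·6 + 1·(-1) + 1·7) = (8, -40, 48)
Mw2 = (-376, -208, 64)
w2·Mw2 = 8·(-376) + (-40)·(-208) + 48·64 = 8384; w2·w2 = 8·8 + (-40)·(-40) + 48·48 = 3968
λ ≈ 8384/3968 = 2.11290

2.11290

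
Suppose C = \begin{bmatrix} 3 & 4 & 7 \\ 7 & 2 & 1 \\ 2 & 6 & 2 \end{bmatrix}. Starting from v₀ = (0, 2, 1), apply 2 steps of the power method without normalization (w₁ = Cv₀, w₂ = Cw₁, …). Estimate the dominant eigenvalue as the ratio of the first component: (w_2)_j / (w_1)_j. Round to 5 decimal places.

w1 = Cv₀ = (3·0 + 4·2 + 7·1; 7·0 + 2·2 + 1·1; 2·0 + 6·2 + 2·1) = (15, 5, 14)
w2 = Cw1 = (3·15 + 4·5 + 7·14; 7·15 + 2·5 + 1·14; 2·15 + 6·5 + 2·14) = (163, 129, 88)
Ratio at component: 163 / 15 = 10.86667

10.86667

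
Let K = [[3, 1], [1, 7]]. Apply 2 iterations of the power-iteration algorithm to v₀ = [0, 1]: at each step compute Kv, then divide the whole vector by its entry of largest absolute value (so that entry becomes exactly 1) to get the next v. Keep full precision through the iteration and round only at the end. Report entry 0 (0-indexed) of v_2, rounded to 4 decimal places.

0.2000

Kv0 = (1.00000, 7.00000); divide by 7.00000 → v1 = (0.14286, 1.00000)
Kv1 = (1.42857, 7.14286); divide by 7.14286 → v2 = (0.20000, 1.00000)
Requested entry of v2: 10/50 = 0.2000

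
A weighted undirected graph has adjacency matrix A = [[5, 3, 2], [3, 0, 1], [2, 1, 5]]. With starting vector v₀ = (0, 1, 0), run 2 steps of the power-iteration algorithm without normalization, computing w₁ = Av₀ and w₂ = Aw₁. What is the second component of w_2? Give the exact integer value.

10

w1 = Av₀ = (3, 0, 1)
w2 = Aw1 = (17, 10, 11)
The requested component of w2 is 10.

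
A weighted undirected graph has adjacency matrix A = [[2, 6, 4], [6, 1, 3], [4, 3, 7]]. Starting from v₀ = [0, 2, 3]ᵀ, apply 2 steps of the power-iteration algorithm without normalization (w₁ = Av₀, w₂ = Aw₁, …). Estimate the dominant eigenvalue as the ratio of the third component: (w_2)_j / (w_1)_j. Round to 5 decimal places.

w1 = Av₀ = (24, 11, 27)
w2 = Aw1 = (222, 236, 318)
Ratio at component: 318 / 27 = 11.77778

λ ≈ 11.77778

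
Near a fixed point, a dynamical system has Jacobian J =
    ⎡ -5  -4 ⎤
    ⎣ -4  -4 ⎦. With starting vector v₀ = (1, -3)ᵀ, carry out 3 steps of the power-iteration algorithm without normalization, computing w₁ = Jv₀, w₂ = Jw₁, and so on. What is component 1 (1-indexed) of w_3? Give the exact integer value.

w1 = Jv₀ = (7, 8)
w2 = Jw1 = (-67, -60)
w3 = Jw2 = (575, 508)
The requested component of w3 is 575.

575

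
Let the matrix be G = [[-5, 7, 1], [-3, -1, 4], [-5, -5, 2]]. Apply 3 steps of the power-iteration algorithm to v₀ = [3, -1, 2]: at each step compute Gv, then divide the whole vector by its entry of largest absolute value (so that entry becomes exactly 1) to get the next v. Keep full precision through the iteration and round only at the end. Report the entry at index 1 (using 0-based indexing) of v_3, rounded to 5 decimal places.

-0.07173

Gv0 = (-20.000000, 0.000000, -6.000000); divide by -20.000000 → v1 = (1.000000, 0.000000, 0.300000)
Gv1 = (-4.700000, -1.800000, -4.400000); divide by -4.700000 → v2 = (1.000000, 0.382979, 0.936170)
Gv2 = (-1.382979, 0.361702, -5.042553); divide by -5.042553 → v3 = (0.274262, -0.071730, 1.000000)
Requested entry of v3: 34/-474 = -0.07173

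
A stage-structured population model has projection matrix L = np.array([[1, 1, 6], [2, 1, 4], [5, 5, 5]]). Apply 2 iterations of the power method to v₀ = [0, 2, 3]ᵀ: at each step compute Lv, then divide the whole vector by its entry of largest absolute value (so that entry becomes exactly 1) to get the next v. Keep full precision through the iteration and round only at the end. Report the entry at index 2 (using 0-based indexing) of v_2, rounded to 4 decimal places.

Lv0 = (20.00000, 14.00000, 25.00000); divide by 25.00000 → v1 = (0.80000, 0.56000, 1.00000)
Lv1 = (7.36000, 6.16000, 11.80000); divide by 11.80000 → v2 = (0.62373, 0.52203, 1.00000)
Requested entry of v2: 295/295 = 1.0000

1.0000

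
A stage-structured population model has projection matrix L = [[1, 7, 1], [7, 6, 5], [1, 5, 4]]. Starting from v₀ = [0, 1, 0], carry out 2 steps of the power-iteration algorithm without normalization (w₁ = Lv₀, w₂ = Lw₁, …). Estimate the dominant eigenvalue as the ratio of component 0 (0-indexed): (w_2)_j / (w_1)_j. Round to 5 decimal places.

7.71429

w1 = Lv₀ = (7, 6, 5)
w2 = Lw1 = (54, 110, 57)
Ratio at component: 54 / 7 = 7.71429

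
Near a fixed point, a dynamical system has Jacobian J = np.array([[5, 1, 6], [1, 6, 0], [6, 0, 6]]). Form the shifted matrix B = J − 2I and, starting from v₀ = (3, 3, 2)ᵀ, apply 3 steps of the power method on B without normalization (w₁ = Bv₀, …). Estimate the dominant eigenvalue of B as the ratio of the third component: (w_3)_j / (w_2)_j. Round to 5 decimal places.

μ ≈ 9.87903

B = J − 2I has rows (3, 1, 6); (1, 4, 0); (6, 0, 4)
w1 = Bv₀ = (3·3 + 1·3 + 6·2; 1·3 + 4·3 + 0·2; 6·3 + 0·3 + 4·2) = (24, 15, 26)
w2 = Bw1 = (3·24 + 1·15 + 6·26; 1·24 + 4·15 + 0·26; 6·24 + 0·15 + 4·26) = (243, 84, 248)
w3 = Bw2 = (2301, 579, 2450)
Ratio: 2450/248 = 9.87903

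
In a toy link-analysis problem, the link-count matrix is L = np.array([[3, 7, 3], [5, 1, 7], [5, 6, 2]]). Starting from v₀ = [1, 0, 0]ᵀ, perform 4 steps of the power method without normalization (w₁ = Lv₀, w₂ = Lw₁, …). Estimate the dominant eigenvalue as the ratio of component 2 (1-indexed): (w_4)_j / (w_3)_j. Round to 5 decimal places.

w1 = Lv₀ = (3·1 + 7·0 + 3·0; 5·1 + 1·0 + 7·0; 5·1 + 6·0 + 2·0) = (3, 5, 5)
w2 = Lw1 = (3·3 + 7·5 + 3·5; 5·3 + 1·5 + 7·5; 5·3 + 6·5 + 2·5) = (59, 55, 55)
w3 = Lw2 = (727, 735, 735)
w4 = Lw3 = (9531, 9515, 9515)
Ratio at component: 9515 / 735 = 12.94558

λ ≈ 12.94558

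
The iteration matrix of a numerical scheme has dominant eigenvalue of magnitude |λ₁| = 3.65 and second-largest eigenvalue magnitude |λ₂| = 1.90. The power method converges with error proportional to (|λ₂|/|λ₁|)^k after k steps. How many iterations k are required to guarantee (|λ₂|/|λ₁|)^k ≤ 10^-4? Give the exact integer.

15

|λ₂/λ₁| = 1.90/3.65 = 0.52055
Need k ≥ ln(10^-4) / ln(0.52055) = -9.2103 / -0.6529 ≈ 14.107
Smallest integer k satisfying the bound: 15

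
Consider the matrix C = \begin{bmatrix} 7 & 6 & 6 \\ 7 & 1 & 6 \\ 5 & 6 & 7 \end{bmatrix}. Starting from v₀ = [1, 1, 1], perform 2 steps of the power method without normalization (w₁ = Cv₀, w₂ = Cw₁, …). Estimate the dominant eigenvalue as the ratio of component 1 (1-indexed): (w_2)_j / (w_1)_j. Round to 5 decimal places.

w1 = Cv₀ = (19, 14, 18)
w2 = Cw1 = (325, 255, 305)
Ratio at component: 325 / 19 = 17.10526

λ ≈ 17.10526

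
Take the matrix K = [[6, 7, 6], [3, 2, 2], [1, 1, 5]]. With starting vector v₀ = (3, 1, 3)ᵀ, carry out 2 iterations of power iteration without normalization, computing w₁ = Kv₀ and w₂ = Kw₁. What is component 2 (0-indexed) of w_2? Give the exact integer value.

155

w1 = Kv₀ = (6·3 + 7·1 + 6·3; 3·3 + 2·1 + 2·3; 1·3 + 1·1 + 5·3) = (43, 17, 19)
w2 = Kw1 = (6·43 + 7·17 + 6·19; 3·43 + 2·17 + 2·19; 1·43 + 1·17 + 5·19) = (491, 201, 155)
The requested component of w2 is 155.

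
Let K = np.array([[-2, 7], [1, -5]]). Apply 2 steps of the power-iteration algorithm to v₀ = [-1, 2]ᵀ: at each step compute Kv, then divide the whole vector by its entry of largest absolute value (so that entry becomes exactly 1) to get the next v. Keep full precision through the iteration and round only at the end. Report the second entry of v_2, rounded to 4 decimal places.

Kv0 = (16.00000, -11.00000); divide by 16.00000 → v1 = (1.00000, -0.68750)
Kv1 = (-6.81250, 4.43750); divide by -6.81250 → v2 = (1.00000, -0.65138)
Requested entry of v2: 71/-109 = -0.6514

-0.6514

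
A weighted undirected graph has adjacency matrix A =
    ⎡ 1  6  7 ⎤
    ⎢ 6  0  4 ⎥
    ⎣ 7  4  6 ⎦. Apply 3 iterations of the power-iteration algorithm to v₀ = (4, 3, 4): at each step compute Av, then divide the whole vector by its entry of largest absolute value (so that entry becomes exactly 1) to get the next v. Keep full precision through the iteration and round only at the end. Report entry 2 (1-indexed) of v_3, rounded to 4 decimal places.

Av0 = (50.00000, 40.00000, 64.00000); divide by 64.00000 → v1 = (0.78125, 0.62500, 1.00000)
Av1 = (11.53125, 8.68750, 13.96875); divide by 13.96875 → v2 = (0.82550, 0.62192, 1.00000)
Av2 = (11.55705, 8.95302, 14.26622); divide by 14.26622 → v3 = (0.81010, 0.62757, 1.00000)
Requested entry of v3: 8004/12754 = 0.6276

0.6276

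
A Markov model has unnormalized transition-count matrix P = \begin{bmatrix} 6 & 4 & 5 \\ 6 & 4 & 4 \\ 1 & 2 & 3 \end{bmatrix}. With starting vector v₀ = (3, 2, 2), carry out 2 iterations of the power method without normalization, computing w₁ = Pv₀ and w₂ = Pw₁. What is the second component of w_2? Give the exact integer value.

404

w1 = Pv₀ = (36, 34, 13)
w2 = Pw1 = (417, 404, 143)
The requested component of w2 is 404.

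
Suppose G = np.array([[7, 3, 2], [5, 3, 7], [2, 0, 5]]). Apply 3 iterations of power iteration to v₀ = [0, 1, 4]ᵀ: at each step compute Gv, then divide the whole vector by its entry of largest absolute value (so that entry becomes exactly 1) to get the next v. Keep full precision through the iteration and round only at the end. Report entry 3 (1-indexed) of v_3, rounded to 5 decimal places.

0.37211

Gv0 = (11.000000, 31.000000, 20.000000); divide by 31.000000 → v1 = (0.354839, 1.000000, 0.645161)
Gv1 = (6.774194, 9.290323, 3.935484); divide by 9.290323 → v2 = (0.729167, 1.000000, 0.423611)
Gv2 = (8.951389, 9.611111, 3.576389); divide by 9.611111 → v3 = (0.931358, 1.000000, 0.372110)
Requested entry of v3: 1030/2768 = 0.37211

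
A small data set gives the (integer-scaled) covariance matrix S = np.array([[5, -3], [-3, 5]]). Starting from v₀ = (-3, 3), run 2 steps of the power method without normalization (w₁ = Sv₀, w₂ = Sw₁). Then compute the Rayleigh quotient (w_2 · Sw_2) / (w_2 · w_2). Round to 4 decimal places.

w1 = Sv₀ = (-24, 24)
w2 = Sw1 = (-192, 192)
Sw2 = (-1536, 1536)
w2·Sw2 = (-192)·(-1536) + 192·1536 = 589824; w2·w2 = (-192)·(-192) + 192·192 = 73728
λ ≈ 589824/73728 = 8.0000

λ ≈ 8.0000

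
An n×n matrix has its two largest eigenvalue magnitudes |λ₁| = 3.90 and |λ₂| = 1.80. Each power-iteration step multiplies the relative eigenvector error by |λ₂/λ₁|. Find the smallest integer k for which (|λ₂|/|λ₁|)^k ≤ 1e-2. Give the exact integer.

|λ₂/λ₁| = 1.80/3.90 = 0.46154
Need k ≥ ln(1e-2) / ln(0.46154) = -4.6052 / -0.7732 ≈ 5.956
Smallest integer k satisfying the bound: 6

6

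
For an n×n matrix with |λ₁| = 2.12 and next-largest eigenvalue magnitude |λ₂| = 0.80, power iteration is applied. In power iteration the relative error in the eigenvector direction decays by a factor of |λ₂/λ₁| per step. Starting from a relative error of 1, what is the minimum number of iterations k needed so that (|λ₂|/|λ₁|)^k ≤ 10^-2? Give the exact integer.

|λ₂/λ₁| = 0.80/2.12 = 0.37736
Need k ≥ ln(10^-2) / ln(0.37736) = -4.6052 / -0.9746 ≈ 4.725
Smallest integer k satisfying the bound: 5

5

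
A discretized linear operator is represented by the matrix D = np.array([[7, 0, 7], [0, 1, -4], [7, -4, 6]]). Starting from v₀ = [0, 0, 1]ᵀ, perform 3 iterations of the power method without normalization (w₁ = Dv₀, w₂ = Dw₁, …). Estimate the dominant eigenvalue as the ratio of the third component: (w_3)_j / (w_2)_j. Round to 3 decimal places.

λ ≈ 13.416

w1 = Dv₀ = (7·0 + 0·0 + 7·1; 0·0 + 1·0 + (-4)·1; 7·0 + (-4)·0 + 6·1) = (7, -4, 6)
w2 = Dw1 = (7·7 + 0·(-4) + 7·6; 0·7 + 1·(-4) + (-4)·6; 7·7 + (-4)·(-4) + 6·6) = (91, -28, 101)
w3 = Dw2 = (1344, -432, 1355)
Ratio at component: 1355 / 101 = 13.416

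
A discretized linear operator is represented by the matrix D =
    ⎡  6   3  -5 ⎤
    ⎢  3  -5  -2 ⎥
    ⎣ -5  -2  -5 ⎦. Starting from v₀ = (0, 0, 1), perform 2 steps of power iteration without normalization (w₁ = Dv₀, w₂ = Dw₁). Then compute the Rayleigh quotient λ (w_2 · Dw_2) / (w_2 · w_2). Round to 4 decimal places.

-3.0859

w1 = Dv₀ = (6·0 + 3·0 + (-5)·1; 3·0 + (-5)·0 + (-2)·1; (-5)·0 + (-2)·0 + (-5)·1) = (-5, -2, -5)
w2 = Dw1 = (6·(-5) + 3·(-2) + (-5)·(-5); 3·(-5) + (-5)·(-2) + (-2)·(-5); (-5)·(-5) + (-2)·(-2) + (-5)·(-5)) = (-11, 5, 54)
Dw2 = (-321, -166, -225)
w2·Dw2 = (-11)·(-321) + 5·(-166) + 54·(-225) = -9449; w2·w2 = (-11)·(-11) + 5·5 + 54·54 = 3062
λ ≈ -9449/3062 = -3.0859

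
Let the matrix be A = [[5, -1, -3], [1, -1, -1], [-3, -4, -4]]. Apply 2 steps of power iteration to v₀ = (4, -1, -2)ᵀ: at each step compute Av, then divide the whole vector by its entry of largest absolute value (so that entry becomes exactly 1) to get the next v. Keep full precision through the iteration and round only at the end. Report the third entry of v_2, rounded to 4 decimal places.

Av0 = (27.00000, 7.00000, 0.00000); divide by 27.00000 → v1 = (1.00000, 0.25926, 0.00000)
Av1 = (4.74074, 0.74074, -4.03704); divide by 4.74074 → v2 = (1.00000, 0.15625, -0.85156)
Requested entry of v2: -109/128 = -0.8516

-0.8516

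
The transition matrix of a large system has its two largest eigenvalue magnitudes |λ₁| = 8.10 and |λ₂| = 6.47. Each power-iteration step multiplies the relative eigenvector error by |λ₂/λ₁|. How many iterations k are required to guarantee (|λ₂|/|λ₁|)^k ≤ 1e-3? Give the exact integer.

|λ₂/λ₁| = 6.47/8.10 = 0.79877
Need k ≥ ln(1e-3) / ln(0.79877) = -6.9078 / -0.2247 ≈ 30.744
Smallest integer k satisfying the bound: 31

31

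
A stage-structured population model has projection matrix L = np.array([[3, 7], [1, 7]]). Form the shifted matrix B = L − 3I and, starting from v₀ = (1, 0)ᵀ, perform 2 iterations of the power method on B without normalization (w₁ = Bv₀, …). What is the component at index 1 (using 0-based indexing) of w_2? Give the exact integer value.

B = L − 3I has rows (0, 7); (1, 4)
w1 = Bv₀ = (0·1 + 7·0; 1·1 + 4·0) = (0, 1)
w2 = Bw1 = (0·0 + 7·1; 1·0 + 4·1) = (7, 4)
Requested component of w2: 4

4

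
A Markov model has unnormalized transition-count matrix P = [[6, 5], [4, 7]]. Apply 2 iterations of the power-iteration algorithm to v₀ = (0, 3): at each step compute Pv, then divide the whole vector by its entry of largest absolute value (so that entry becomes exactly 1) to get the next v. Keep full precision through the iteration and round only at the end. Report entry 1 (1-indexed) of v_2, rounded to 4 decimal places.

0.9420

Pv0 = (15.00000, 21.00000); divide by 21.00000 → v1 = (0.71429, 1.00000)
Pv1 = (9.28571, 9.85714); divide by 9.85714 → v2 = (0.94203, 1.00000)
Requested entry of v2: 195/207 = 0.9420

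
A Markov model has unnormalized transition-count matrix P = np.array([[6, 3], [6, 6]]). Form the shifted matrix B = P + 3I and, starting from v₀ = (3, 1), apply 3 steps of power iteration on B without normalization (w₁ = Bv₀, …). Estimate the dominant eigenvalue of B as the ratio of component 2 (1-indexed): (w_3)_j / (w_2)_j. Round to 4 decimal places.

13.9787

B = P + 3I has rows (9, 3); (6, 9)
w1 = Bv₀ = (9·3 + 3·1; 6·3 + 9·1) = (30, 27)
w2 = Bw1 = (9·30 + 3·27; 6·30 + 9·27) = (351, 423)
w3 = Bw2 = (4428, 5913)
Ratio: 5913/423 = 13.9787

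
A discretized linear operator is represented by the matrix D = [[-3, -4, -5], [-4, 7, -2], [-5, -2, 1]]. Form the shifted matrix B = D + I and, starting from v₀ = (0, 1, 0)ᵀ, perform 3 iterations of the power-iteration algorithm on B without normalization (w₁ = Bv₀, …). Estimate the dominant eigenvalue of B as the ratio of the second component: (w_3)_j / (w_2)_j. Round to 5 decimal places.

B = D + I has rows (-2, -4, -5); (-4, 8, -2); (-5, -2, 2)
w1 = Bv₀ = ((-2)·0 + (-4)·1 + (-5)·0; (-4)·0 + 8·1 + (-2)·0; (-5)·0 + (-2)·1 + 2·0) = (-4, 8, -2)
w2 = Bw1 = ((-2)·(-4) + (-4)·8 + (-5)·(-2); (-4)·(-4) + 8·8 + (-2)·(-2); (-5)·(-4) + (-2)·8 + 2·(-2)) = (-14, 84, 0)
w3 = Bw2 = (-308, 728, -98)
Ratio: 728/84 = 8.66667

8.66667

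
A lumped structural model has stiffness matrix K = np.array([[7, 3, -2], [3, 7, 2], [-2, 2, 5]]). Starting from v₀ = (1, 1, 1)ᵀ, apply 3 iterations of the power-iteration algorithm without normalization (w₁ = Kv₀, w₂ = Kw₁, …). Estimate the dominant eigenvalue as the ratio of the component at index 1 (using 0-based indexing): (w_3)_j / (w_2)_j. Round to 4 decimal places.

w1 = Kv₀ = (7·1 + 3·1 + (-2)·1; 3·1 + 7·1 + 2·1; (-2)·1 + 2·1 + 5·1) = (8, 12, 5)
w2 = Kw1 = (7·8 + 3·12 + (-2)·5; 3·8 + 7·12 + 2·5; (-2)·8 + 2·12 + 5·5) = (82, 118, 33)
w3 = Kw2 = (862, 1138, 237)
Ratio at component: 1138 / 118 = 9.6441

9.6441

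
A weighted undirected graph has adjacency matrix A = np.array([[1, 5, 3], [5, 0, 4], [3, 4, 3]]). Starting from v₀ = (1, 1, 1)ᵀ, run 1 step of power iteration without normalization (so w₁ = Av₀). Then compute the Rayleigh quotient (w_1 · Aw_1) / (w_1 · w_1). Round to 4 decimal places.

w1 = Av₀ = (9, 9, 10)
Aw1 = (84, 85, 93)
w1·Aw1 = 9·84 + 9·85 + 10·93 = 2451; w1·w1 = 9·9 + 9·9 + 10·10 = 262
λ ≈ 2451/262 = 9.3550

9.3550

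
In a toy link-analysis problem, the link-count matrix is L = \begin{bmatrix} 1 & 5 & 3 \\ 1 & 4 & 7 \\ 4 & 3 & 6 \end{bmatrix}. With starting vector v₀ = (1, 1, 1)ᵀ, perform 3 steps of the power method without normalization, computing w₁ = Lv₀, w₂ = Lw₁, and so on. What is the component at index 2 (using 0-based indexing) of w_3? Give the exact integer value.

w1 = Lv₀ = (9, 12, 13)
w2 = Lw1 = (108, 148, 150)
w3 = Lw2 = (1298, 1750, 1776)
The requested component of w3 is 1776.

1776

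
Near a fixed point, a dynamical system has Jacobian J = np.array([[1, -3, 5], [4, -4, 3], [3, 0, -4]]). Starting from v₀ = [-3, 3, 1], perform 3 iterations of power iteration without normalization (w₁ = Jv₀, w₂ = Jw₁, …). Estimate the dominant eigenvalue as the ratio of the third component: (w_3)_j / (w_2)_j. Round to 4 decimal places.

w1 = Jv₀ = (1·(-3) + (-3)·3 + 5·1; 4·(-3) + (-4)·3 + 3·1; 3·(-3) + 0·3 + (-4)·1) = (-7, -21, -13)
w2 = Jw1 = (1·(-7) + (-3)·(-21) + 5·(-13); 4·(-7) + (-4)·(-21) + 3·(-13); 3·(-7) + 0·(-21) + (-4)·(-13)) = (-9, 17, 31)
w3 = Jw2 = (95, -11, -151)
Ratio at component: -151 / 31 = -4.8710

λ ≈ -4.8710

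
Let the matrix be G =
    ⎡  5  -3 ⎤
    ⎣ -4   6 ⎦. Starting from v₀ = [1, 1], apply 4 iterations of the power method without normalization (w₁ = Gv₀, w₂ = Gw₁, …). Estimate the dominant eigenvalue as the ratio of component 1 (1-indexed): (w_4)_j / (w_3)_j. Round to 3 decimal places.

w1 = Gv₀ = (2, 2)
w2 = Gw1 = (4, 4)
w3 = Gw2 = (8, 8)
w4 = Gw3 = (16, 16)
Ratio at component: 16 / 8 = 2.000

2.000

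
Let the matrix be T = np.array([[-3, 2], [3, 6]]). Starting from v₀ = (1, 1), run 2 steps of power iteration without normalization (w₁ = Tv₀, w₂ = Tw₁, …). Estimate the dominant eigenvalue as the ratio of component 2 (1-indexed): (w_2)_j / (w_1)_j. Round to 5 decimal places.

w1 = Tv₀ = ((-3)·1 + 2·1; 3·1 + 6·1) = (-1, 9)
w2 = Tw1 = ((-3)·(-1) + 2·9; 3·(-1) + 6·9) = (21, 51)
Ratio at component: 51 / 9 = 5.66667

5.66667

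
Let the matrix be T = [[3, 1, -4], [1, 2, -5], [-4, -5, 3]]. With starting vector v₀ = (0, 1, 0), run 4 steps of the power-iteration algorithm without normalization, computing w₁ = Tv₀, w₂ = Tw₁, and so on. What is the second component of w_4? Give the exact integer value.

2366

w1 = Tv₀ = (1, 2, -5)
w2 = Tw1 = (25, 30, -29)
w3 = Tw2 = (221, 230, -337)
w4 = Tw3 = (2241, 2366, -3045)
The requested component of w4 is 2366.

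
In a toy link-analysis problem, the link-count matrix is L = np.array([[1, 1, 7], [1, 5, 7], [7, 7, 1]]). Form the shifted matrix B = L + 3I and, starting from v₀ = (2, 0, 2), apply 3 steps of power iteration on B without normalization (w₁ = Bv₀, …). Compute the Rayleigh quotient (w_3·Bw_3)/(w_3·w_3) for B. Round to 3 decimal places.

B = L + 3I has rows (4, 1, 7); (1, 8, 7); (7, 7, 4)
w1 = Bv₀ = (4·2 + 1·0 + 7·2; 1·2 + 8·0 + 7·2; 7·2 + 7·0 + 4·2) = (22, 16, 22)
w2 = Bw1 = (4·22 + 1·16 + 7·22; 1·22 + 8·16 + 7·22; 7·22 + 7·16 + 4·22) = (258, 304, 354)
w3 = Bw2 = (3814, 5168, 5350)
Bw3 = (57874, 82608, 84274)
w3·Bw3 = 1098515480; w3·w3 = 69877320; μ ≈ 1098515480/69877320 = 15.721

15.721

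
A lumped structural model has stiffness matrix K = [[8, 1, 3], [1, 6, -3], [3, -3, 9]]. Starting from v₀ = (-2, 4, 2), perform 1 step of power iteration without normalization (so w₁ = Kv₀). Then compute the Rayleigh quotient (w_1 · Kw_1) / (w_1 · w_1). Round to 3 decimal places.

w1 = Kv₀ = (-6, 16, 0)
Kw1 = (-32, 90, -66)
w1·Kw1 = (-6)·(-32) + 16·90 + 0·(-66) = 1632; w1·w1 = (-6)·(-6) + 16·16 + 0·0 = 292
λ ≈ 1632/292 = 5.589

λ ≈ 5.589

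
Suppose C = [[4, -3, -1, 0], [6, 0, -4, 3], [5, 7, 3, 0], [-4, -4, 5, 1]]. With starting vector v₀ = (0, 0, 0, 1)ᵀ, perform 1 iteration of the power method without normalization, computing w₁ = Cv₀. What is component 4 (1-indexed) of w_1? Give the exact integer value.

1

w1 = Cv₀ = (4·0 + (-3)·0 + (-1)·0 + 0·1; 6·0 + 0·0 + (-4)·0 + 3·1; 5·0 + 7·0 + 3·0 + 0·1; (-4)·0 + (-4)·0 + 5·0 + 1·1) = (0, 3, 0, 1)
The requested component of w1 is 1.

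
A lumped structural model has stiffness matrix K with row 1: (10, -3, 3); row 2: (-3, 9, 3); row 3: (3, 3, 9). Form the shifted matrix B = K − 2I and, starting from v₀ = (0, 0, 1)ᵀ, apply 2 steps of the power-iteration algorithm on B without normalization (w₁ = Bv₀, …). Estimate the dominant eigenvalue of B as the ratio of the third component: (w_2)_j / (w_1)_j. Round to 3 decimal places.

μ ≈ 9.571

B = K − 2I has rows (8, -3, 3); (-3, 7, 3); (3, 3, 7)
w1 = Bv₀ = (3, 3, 7)
w2 = Bw1 = (36, 33, 67)
Ratio: 67/7 = 9.571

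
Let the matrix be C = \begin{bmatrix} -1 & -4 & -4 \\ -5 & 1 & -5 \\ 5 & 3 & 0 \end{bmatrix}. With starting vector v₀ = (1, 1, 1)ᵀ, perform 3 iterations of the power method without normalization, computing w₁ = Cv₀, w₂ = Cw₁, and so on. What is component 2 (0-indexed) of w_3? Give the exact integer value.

w1 = Cv₀ = ((-1)·1 + (-4)·1 + (-4)·1; (-5)·1 + 1·1 + (-5)·1; 5·1 + 3·1 + 0·1) = (-9, -9, 8)
w2 = Cw1 = ((-1)·(-9) + (-4)·(-9) + (-4)·8; (-5)·(-9) + 1·(-9) + (-5)·8; 5·(-9) + 3·(-9) + 0·8) = (13, -4, -72)
w3 = Cw2 = (291, 291, 53)
The requested component of w3 is 53.

53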